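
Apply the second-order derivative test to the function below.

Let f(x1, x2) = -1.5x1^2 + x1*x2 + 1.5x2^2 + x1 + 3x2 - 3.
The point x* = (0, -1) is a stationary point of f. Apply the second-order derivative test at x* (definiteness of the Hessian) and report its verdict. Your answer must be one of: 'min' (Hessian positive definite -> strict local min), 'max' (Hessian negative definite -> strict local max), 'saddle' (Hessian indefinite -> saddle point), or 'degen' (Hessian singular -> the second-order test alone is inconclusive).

Compute the Hessian H = grad^2 f:
  H = [[-3, 1], [1, 3]]
Verify stationarity: grad f(x*) = H x* + g = (0, 0).
Eigenvalues of H: -3.1623, 3.1623.
Eigenvalues have mixed signs, so H is indefinite -> x* is a saddle point.

saddle


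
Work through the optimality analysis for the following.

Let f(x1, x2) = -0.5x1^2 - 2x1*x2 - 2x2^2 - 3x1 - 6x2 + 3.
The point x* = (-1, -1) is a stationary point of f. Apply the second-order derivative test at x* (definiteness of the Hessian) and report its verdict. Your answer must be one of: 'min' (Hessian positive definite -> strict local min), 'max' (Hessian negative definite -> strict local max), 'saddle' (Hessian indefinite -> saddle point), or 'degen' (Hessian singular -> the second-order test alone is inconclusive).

Compute the Hessian H = grad^2 f:
  H = [[-1, -2], [-2, -4]]
Verify stationarity: grad f(x*) = H x* + g = (0, 0).
Eigenvalues of H: -5, 0.
H has a zero eigenvalue (singular; negative semidefinite but not definite), so H is neither positive definite, negative definite, nor indefinite. The second-order test alone is inconclusive -> degen.
(Indeed, f is constant along the null direction of H through x*, so x* is not a strict local extremum.)

degen


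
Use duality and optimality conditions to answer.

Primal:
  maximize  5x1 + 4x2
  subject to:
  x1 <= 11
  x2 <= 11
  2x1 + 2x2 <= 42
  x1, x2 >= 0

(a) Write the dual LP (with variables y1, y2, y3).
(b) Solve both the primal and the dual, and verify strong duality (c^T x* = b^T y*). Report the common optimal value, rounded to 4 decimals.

The standard primal-dual pair for 'max c^T x s.t. A x <= b, x >= 0' is:
  Dual:  min b^T y  s.t.  A^T y >= c,  y >= 0.

So the dual LP is:
  minimize  11y1 + 11y2 + 42y3
  subject to:
    y1 + 2y3 >= 5
    y2 + 2y3 >= 4
    y1, y2, y3 >= 0

Solving the primal: x* = (11, 10).
  primal value c^T x* = 95.
Solving the dual: y* = (1, 0, 2).
  dual value b^T y* = 95.
Strong duality: c^T x* = b^T y*. Confirmed.

95


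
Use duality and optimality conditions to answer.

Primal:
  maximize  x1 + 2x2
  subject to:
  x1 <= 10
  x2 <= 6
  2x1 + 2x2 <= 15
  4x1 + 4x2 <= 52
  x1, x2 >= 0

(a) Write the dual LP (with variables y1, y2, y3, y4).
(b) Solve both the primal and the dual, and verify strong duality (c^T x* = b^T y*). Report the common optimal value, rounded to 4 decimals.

The standard primal-dual pair for 'max c^T x s.t. A x <= b, x >= 0' is:
  Dual:  min b^T y  s.t.  A^T y >= c,  y >= 0.

So the dual LP is:
  minimize  10y1 + 6y2 + 15y3 + 52y4
  subject to:
    y1 + 2y3 + 4y4 >= 1
    y2 + 2y3 + 4y4 >= 2
    y1, y2, y3, y4 >= 0

Solving the primal: x* = (1.5, 6).
  primal value c^T x* = 13.5.
Solving the dual: y* = (0, 1, 0.5, 0).
  dual value b^T y* = 13.5.
Strong duality: c^T x* = b^T y*. Confirmed.

13.5


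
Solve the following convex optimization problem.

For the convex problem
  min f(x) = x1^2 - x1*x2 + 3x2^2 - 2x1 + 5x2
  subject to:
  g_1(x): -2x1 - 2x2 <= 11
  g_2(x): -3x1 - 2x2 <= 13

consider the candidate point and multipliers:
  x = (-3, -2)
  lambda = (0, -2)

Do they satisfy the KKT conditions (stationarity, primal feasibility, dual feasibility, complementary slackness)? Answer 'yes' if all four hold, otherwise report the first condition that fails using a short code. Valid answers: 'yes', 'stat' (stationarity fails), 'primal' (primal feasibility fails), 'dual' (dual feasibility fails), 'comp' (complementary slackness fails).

Gradient of f: grad f(x) = Q x + c = (-6, -4)
Constraint values g_i(x) = a_i^T x - b_i:
  g_1((-3, -2)) = -1
  g_2((-3, -2)) = 0
Stationarity residual: grad f(x) + sum_i lambda_i a_i = (0, 0)
  -> stationarity OK
Primal feasibility (all g_i <= 0): OK
Dual feasibility (all lambda_i >= 0): FAILS
Complementary slackness (lambda_i * g_i(x) = 0 for all i): OK

Verdict: the first failing condition is dual_feasibility -> dual.

dual


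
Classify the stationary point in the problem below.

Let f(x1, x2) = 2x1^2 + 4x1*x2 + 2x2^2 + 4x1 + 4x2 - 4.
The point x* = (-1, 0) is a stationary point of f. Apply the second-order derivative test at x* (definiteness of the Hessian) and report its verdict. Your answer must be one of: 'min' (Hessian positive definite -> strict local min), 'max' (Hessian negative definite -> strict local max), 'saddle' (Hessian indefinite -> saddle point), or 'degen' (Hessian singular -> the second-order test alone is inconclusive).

Compute the Hessian H = grad^2 f:
  H = [[4, 4], [4, 4]]
Verify stationarity: grad f(x*) = H x* + g = (0, 0).
Eigenvalues of H: 0, 8.
H has a zero eigenvalue (singular; positive semidefinite but not definite), so H is neither positive definite, negative definite, nor indefinite. The second-order test alone is inconclusive -> degen.
(Indeed, f is constant along the null direction of H through x*, so x* is not a strict local extremum.)

degen


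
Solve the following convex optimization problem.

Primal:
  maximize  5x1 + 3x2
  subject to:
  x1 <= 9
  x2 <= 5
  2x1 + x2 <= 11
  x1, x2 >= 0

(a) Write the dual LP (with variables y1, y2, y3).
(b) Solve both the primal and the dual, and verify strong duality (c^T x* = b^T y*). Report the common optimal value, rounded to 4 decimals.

The standard primal-dual pair for 'max c^T x s.t. A x <= b, x >= 0' is:
  Dual:  min b^T y  s.t.  A^T y >= c,  y >= 0.

So the dual LP is:
  minimize  9y1 + 5y2 + 11y3
  subject to:
    y1 + 2y3 >= 5
    y2 + y3 >= 3
    y1, y2, y3 >= 0

Solving the primal: x* = (3, 5).
  primal value c^T x* = 30.
Solving the dual: y* = (0, 0.5, 2.5).
  dual value b^T y* = 30.
Strong duality: c^T x* = b^T y*. Confirmed.

30


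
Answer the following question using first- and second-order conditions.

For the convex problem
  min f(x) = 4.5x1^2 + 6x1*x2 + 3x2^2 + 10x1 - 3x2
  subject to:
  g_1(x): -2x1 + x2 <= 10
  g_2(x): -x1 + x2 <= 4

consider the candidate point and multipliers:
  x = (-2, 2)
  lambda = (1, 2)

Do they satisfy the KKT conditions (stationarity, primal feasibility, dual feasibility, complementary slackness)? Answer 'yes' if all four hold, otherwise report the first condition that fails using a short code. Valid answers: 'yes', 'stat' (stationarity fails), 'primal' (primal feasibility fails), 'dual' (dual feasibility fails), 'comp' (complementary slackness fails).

Gradient of f: grad f(x) = Q x + c = (4, -3)
Constraint values g_i(x) = a_i^T x - b_i:
  g_1((-2, 2)) = -4
  g_2((-2, 2)) = 0
Stationarity residual: grad f(x) + sum_i lambda_i a_i = (0, 0)
  -> stationarity OK
Primal feasibility (all g_i <= 0): OK
Dual feasibility (all lambda_i >= 0): OK
Complementary slackness (lambda_i * g_i(x) = 0 for all i): FAILS

Verdict: the first failing condition is complementary_slackness -> comp.

comp


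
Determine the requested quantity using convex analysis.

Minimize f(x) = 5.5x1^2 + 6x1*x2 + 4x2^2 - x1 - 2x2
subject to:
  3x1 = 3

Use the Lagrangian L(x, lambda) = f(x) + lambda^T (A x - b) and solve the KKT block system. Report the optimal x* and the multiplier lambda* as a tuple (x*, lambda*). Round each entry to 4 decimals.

Form the Lagrangian:
  L(x, lambda) = (1/2) x^T Q x + c^T x + lambda^T (A x - b)
Stationarity (grad_x L = 0): Q x + c + A^T lambda = 0.
Primal feasibility: A x = b.

This gives the KKT block system:
  [ Q   A^T ] [ x     ]   [-c ]
  [ A    0  ] [ lambda ] = [ b ]

Solving the linear system:
  x*      = (1, -0.5)
  lambda* = (-2.3333)
  f(x*)   = 3.5

x* = (1, -0.5), lambda* = (-2.3333)


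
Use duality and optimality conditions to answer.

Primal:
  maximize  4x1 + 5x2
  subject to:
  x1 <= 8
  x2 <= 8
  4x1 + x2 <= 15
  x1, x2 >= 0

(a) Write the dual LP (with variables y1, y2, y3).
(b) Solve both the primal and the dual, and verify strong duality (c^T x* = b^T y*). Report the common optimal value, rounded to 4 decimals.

The standard primal-dual pair for 'max c^T x s.t. A x <= b, x >= 0' is:
  Dual:  min b^T y  s.t.  A^T y >= c,  y >= 0.

So the dual LP is:
  minimize  8y1 + 8y2 + 15y3
  subject to:
    y1 + 4y3 >= 4
    y2 + y3 >= 5
    y1, y2, y3 >= 0

Solving the primal: x* = (1.75, 8).
  primal value c^T x* = 47.
Solving the dual: y* = (0, 4, 1).
  dual value b^T y* = 47.
Strong duality: c^T x* = b^T y*. Confirmed.

47


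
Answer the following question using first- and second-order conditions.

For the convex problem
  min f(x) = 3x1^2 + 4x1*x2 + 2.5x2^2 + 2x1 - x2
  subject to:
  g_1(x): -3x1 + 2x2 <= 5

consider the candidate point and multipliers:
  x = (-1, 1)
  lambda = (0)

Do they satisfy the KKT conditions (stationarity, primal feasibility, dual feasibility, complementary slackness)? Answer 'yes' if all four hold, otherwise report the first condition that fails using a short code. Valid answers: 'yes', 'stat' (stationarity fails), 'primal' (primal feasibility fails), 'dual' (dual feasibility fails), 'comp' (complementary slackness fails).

Gradient of f: grad f(x) = Q x + c = (0, 0)
Constraint values g_i(x) = a_i^T x - b_i:
  g_1((-1, 1)) = 0
Stationarity residual: grad f(x) + sum_i lambda_i a_i = (0, 0)
  -> stationarity OK
Primal feasibility (all g_i <= 0): OK
Dual feasibility (all lambda_i >= 0): OK
Complementary slackness (lambda_i * g_i(x) = 0 for all i): OK

Verdict: yes, KKT holds.

yes


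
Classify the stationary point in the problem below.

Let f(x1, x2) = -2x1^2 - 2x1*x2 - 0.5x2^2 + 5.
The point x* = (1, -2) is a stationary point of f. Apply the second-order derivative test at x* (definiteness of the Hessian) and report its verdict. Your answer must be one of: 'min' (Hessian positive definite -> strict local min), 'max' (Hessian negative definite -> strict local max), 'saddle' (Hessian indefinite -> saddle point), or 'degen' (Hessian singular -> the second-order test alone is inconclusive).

Compute the Hessian H = grad^2 f:
  H = [[-4, -2], [-2, -1]]
Verify stationarity: grad f(x*) = H x* + g = (0, 0).
Eigenvalues of H: -5, 0.
H has a zero eigenvalue (singular; negative semidefinite but not definite), so H is neither positive definite, negative definite, nor indefinite. The second-order test alone is inconclusive -> degen.
(Indeed, f is constant along the null direction of H through x*, so x* is not a strict local extremum.)

degen


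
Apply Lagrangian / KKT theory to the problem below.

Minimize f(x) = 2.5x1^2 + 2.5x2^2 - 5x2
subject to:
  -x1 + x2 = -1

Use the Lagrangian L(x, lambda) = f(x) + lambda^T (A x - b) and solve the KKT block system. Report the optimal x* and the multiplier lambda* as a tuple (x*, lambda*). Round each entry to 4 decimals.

Form the Lagrangian:
  L(x, lambda) = (1/2) x^T Q x + c^T x + lambda^T (A x - b)
Stationarity (grad_x L = 0): Q x + c + A^T lambda = 0.
Primal feasibility: A x = b.

This gives the KKT block system:
  [ Q   A^T ] [ x     ]   [-c ]
  [ A    0  ] [ lambda ] = [ b ]

Solving the linear system:
  x*      = (1, 0)
  lambda* = (5)
  f(x*)   = 2.5

x* = (1, 0), lambda* = (5)


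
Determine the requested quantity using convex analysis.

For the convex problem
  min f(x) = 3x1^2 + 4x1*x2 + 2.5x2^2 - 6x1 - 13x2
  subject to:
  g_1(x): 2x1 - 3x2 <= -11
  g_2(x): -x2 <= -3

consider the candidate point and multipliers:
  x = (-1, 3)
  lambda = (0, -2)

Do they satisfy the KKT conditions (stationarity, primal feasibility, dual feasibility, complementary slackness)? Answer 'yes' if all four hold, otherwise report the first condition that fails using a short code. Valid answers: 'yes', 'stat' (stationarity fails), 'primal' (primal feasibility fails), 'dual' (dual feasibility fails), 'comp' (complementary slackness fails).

Gradient of f: grad f(x) = Q x + c = (0, -2)
Constraint values g_i(x) = a_i^T x - b_i:
  g_1((-1, 3)) = 0
  g_2((-1, 3)) = 0
Stationarity residual: grad f(x) + sum_i lambda_i a_i = (0, 0)
  -> stationarity OK
Primal feasibility (all g_i <= 0): OK
Dual feasibility (all lambda_i >= 0): FAILS
Complementary slackness (lambda_i * g_i(x) = 0 for all i): OK

Verdict: the first failing condition is dual_feasibility -> dual.

dual


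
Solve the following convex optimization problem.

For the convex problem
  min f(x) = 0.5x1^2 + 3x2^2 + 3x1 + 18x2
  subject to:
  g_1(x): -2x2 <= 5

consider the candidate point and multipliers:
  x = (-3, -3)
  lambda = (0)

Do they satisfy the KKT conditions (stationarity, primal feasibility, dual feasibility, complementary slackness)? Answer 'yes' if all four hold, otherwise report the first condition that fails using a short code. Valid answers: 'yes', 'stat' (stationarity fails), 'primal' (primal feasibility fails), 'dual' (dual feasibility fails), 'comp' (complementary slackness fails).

Gradient of f: grad f(x) = Q x + c = (0, 0)
Constraint values g_i(x) = a_i^T x - b_i:
  g_1((-3, -3)) = 1
Stationarity residual: grad f(x) + sum_i lambda_i a_i = (0, 0)
  -> stationarity OK
Primal feasibility (all g_i <= 0): FAILS
Dual feasibility (all lambda_i >= 0): OK
Complementary slackness (lambda_i * g_i(x) = 0 for all i): OK

Verdict: the first failing condition is primal_feasibility -> primal.

primal


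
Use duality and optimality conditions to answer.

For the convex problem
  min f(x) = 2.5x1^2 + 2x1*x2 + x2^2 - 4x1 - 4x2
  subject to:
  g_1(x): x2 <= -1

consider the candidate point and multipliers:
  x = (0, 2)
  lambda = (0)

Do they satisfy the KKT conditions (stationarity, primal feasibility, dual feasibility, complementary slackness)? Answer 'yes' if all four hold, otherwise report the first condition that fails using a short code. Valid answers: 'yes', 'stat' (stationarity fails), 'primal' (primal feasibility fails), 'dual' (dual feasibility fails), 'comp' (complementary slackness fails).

Gradient of f: grad f(x) = Q x + c = (0, 0)
Constraint values g_i(x) = a_i^T x - b_i:
  g_1((0, 2)) = 3
Stationarity residual: grad f(x) + sum_i lambda_i a_i = (0, 0)
  -> stationarity OK
Primal feasibility (all g_i <= 0): FAILS
Dual feasibility (all lambda_i >= 0): OK
Complementary slackness (lambda_i * g_i(x) = 0 for all i): OK

Verdict: the first failing condition is primal_feasibility -> primal.

primal


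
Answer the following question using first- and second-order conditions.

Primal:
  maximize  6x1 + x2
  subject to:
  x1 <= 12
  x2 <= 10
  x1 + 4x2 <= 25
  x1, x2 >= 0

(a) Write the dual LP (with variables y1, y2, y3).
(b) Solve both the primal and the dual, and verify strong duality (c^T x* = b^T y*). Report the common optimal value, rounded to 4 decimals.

The standard primal-dual pair for 'max c^T x s.t. A x <= b, x >= 0' is:
  Dual:  min b^T y  s.t.  A^T y >= c,  y >= 0.

So the dual LP is:
  minimize  12y1 + 10y2 + 25y3
  subject to:
    y1 + y3 >= 6
    y2 + 4y3 >= 1
    y1, y2, y3 >= 0

Solving the primal: x* = (12, 3.25).
  primal value c^T x* = 75.25.
Solving the dual: y* = (5.75, 0, 0.25).
  dual value b^T y* = 75.25.
Strong duality: c^T x* = b^T y*. Confirmed.

75.25


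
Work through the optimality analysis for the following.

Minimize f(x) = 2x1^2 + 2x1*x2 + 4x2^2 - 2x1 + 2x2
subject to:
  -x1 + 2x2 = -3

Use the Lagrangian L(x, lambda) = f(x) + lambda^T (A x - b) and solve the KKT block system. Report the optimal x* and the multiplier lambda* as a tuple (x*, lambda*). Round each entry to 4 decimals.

Form the Lagrangian:
  L(x, lambda) = (1/2) x^T Q x + c^T x + lambda^T (A x - b)
Stationarity (grad_x L = 0): Q x + c + A^T lambda = 0.
Primal feasibility: A x = b.

This gives the KKT block system:
  [ Q   A^T ] [ x     ]   [-c ]
  [ A    0  ] [ lambda ] = [ b ]

Solving the linear system:
  x*      = (1.25, -0.875)
  lambda* = (1.25)
  f(x*)   = -0.25

x* = (1.25, -0.875), lambda* = (1.25)


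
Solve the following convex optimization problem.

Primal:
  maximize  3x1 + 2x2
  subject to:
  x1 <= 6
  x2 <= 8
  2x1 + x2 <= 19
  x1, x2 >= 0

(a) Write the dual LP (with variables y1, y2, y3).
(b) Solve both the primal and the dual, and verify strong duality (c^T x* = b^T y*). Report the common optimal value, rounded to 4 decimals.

The standard primal-dual pair for 'max c^T x s.t. A x <= b, x >= 0' is:
  Dual:  min b^T y  s.t.  A^T y >= c,  y >= 0.

So the dual LP is:
  minimize  6y1 + 8y2 + 19y3
  subject to:
    y1 + 2y3 >= 3
    y2 + y3 >= 2
    y1, y2, y3 >= 0

Solving the primal: x* = (5.5, 8).
  primal value c^T x* = 32.5.
Solving the dual: y* = (0, 0.5, 1.5).
  dual value b^T y* = 32.5.
Strong duality: c^T x* = b^T y*. Confirmed.

32.5


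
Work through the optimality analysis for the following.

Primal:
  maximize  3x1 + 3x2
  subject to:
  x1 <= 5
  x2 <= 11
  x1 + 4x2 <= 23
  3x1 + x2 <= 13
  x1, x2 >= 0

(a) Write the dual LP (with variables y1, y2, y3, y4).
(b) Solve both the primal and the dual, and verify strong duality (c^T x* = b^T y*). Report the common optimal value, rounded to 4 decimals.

The standard primal-dual pair for 'max c^T x s.t. A x <= b, x >= 0' is:
  Dual:  min b^T y  s.t.  A^T y >= c,  y >= 0.

So the dual LP is:
  minimize  5y1 + 11y2 + 23y3 + 13y4
  subject to:
    y1 + y3 + 3y4 >= 3
    y2 + 4y3 + y4 >= 3
    y1, y2, y3, y4 >= 0

Solving the primal: x* = (2.6364, 5.0909).
  primal value c^T x* = 23.1818.
Solving the dual: y* = (0, 0, 0.5455, 0.8182).
  dual value b^T y* = 23.1818.
Strong duality: c^T x* = b^T y*. Confirmed.

23.1818


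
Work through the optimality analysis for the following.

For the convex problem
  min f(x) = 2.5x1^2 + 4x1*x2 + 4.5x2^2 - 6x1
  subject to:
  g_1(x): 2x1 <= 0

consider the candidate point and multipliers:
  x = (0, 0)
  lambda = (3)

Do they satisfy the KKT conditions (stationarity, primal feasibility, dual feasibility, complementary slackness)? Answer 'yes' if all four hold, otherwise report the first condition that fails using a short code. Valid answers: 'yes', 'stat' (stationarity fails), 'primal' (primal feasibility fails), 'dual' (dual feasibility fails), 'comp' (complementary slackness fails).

Gradient of f: grad f(x) = Q x + c = (-6, 0)
Constraint values g_i(x) = a_i^T x - b_i:
  g_1((0, 0)) = 0
Stationarity residual: grad f(x) + sum_i lambda_i a_i = (0, 0)
  -> stationarity OK
Primal feasibility (all g_i <= 0): OK
Dual feasibility (all lambda_i >= 0): OK
Complementary slackness (lambda_i * g_i(x) = 0 for all i): OK

Verdict: yes, KKT holds.

yes


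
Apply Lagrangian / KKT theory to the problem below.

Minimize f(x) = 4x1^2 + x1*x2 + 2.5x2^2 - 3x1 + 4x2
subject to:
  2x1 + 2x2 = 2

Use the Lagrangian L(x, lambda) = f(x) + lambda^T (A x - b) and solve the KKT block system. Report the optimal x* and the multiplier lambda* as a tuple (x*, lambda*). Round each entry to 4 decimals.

Form the Lagrangian:
  L(x, lambda) = (1/2) x^T Q x + c^T x + lambda^T (A x - b)
Stationarity (grad_x L = 0): Q x + c + A^T lambda = 0.
Primal feasibility: A x = b.

This gives the KKT block system:
  [ Q   A^T ] [ x     ]   [-c ]
  [ A    0  ] [ lambda ] = [ b ]

Solving the linear system:
  x*      = (1, 0)
  lambda* = (-2.5)
  f(x*)   = 1

x* = (1, 0), lambda* = (-2.5)


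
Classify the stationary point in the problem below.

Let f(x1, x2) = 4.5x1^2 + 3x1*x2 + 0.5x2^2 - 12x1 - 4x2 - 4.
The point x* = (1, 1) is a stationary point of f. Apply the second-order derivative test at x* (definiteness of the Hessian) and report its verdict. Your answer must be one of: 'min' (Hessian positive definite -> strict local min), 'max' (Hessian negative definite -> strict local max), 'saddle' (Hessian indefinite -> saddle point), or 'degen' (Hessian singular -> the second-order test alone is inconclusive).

Compute the Hessian H = grad^2 f:
  H = [[9, 3], [3, 1]]
Verify stationarity: grad f(x*) = H x* + g = (0, 0).
Eigenvalues of H: 0, 10.
H has a zero eigenvalue (singular; positive semidefinite but not definite), so H is neither positive definite, negative definite, nor indefinite. The second-order test alone is inconclusive -> degen.
(Indeed, f is constant along the null direction of H through x*, so x* is not a strict local extremum.)

degen


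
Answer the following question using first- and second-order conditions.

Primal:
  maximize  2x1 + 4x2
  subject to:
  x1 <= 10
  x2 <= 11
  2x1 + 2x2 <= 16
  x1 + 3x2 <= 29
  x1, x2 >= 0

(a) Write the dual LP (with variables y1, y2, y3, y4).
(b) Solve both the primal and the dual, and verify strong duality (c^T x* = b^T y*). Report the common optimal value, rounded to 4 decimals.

The standard primal-dual pair for 'max c^T x s.t. A x <= b, x >= 0' is:
  Dual:  min b^T y  s.t.  A^T y >= c,  y >= 0.

So the dual LP is:
  minimize  10y1 + 11y2 + 16y3 + 29y4
  subject to:
    y1 + 2y3 + y4 >= 2
    y2 + 2y3 + 3y4 >= 4
    y1, y2, y3, y4 >= 0

Solving the primal: x* = (0, 8).
  primal value c^T x* = 32.
Solving the dual: y* = (0, 0, 2, 0).
  dual value b^T y* = 32.
Strong duality: c^T x* = b^T y*. Confirmed.

32


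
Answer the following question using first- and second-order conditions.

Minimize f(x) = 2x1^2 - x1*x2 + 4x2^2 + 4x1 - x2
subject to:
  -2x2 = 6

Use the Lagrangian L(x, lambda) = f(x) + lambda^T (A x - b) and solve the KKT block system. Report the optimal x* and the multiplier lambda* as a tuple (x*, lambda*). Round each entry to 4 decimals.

Form the Lagrangian:
  L(x, lambda) = (1/2) x^T Q x + c^T x + lambda^T (A x - b)
Stationarity (grad_x L = 0): Q x + c + A^T lambda = 0.
Primal feasibility: A x = b.

This gives the KKT block system:
  [ Q   A^T ] [ x     ]   [-c ]
  [ A    0  ] [ lambda ] = [ b ]

Solving the linear system:
  x*      = (-1.75, -3)
  lambda* = (-11.625)
  f(x*)   = 32.875

x* = (-1.75, -3), lambda* = (-11.625)


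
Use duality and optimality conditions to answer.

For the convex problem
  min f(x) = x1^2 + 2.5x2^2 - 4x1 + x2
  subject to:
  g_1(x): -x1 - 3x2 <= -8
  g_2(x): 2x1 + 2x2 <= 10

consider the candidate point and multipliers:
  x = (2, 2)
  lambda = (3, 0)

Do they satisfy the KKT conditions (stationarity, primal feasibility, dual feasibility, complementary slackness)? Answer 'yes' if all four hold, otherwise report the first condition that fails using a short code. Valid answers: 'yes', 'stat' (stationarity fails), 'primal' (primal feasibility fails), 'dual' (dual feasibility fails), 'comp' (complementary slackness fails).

Gradient of f: grad f(x) = Q x + c = (0, 11)
Constraint values g_i(x) = a_i^T x - b_i:
  g_1((2, 2)) = 0
  g_2((2, 2)) = -2
Stationarity residual: grad f(x) + sum_i lambda_i a_i = (-3, 2)
  -> stationarity FAILS
Primal feasibility (all g_i <= 0): OK
Dual feasibility (all lambda_i >= 0): OK
Complementary slackness (lambda_i * g_i(x) = 0 for all i): OK

Verdict: the first failing condition is stationarity -> stat.

stat


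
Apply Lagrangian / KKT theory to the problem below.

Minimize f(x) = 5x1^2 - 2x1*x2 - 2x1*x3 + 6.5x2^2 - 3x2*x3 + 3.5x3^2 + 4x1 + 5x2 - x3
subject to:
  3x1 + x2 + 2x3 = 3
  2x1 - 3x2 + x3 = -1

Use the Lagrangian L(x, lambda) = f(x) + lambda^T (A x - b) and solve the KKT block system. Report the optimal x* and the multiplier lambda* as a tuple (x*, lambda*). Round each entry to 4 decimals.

Form the Lagrangian:
  L(x, lambda) = (1/2) x^T Q x + c^T x + lambda^T (A x - b)
Stationarity (grad_x L = 0): Q x + c + A^T lambda = 0.
Primal feasibility: A x = b.

This gives the KKT block system:
  [ Q   A^T ] [ x     ]   [-c ]
  [ A    0  ] [ lambda ] = [ b ]

Solving the linear system:
  x*      = (0.1675, 0.7382, 0.8797)
  lambda* = (-2.7783, 2.9481)
  f(x*)   = 7.3821

x* = (0.1675, 0.7382, 0.8797), lambda* = (-2.7783, 2.9481)


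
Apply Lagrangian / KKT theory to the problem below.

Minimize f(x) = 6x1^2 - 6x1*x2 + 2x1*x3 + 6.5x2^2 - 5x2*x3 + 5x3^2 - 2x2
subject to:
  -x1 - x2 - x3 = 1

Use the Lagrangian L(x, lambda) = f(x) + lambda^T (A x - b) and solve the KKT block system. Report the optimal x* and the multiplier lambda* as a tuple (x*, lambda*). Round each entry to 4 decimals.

Form the Lagrangian:
  L(x, lambda) = (1/2) x^T Q x + c^T x + lambda^T (A x - b)
Stationarity (grad_x L = 0): Q x + c + A^T lambda = 0.
Primal feasibility: A x = b.

This gives the KKT block system:
  [ Q   A^T ] [ x     ]   [-c ]
  [ A    0  ] [ lambda ] = [ b ]

Solving the linear system:
  x*      = (-0.3174, -0.3266, -0.356)
  lambda* = (-2.5615)
  f(x*)   = 1.6073

x* = (-0.3174, -0.3266, -0.356), lambda* = (-2.5615)


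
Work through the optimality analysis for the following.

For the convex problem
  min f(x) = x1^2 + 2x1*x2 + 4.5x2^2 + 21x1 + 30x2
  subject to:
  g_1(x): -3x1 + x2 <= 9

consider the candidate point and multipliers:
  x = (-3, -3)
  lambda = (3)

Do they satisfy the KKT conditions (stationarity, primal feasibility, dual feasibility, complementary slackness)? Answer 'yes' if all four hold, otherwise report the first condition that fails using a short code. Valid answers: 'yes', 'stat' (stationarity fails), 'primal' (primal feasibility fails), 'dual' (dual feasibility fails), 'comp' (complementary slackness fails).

Gradient of f: grad f(x) = Q x + c = (9, -3)
Constraint values g_i(x) = a_i^T x - b_i:
  g_1((-3, -3)) = -3
Stationarity residual: grad f(x) + sum_i lambda_i a_i = (0, 0)
  -> stationarity OK
Primal feasibility (all g_i <= 0): OK
Dual feasibility (all lambda_i >= 0): OK
Complementary slackness (lambda_i * g_i(x) = 0 for all i): FAILS

Verdict: the first failing condition is complementary_slackness -> comp.

comp


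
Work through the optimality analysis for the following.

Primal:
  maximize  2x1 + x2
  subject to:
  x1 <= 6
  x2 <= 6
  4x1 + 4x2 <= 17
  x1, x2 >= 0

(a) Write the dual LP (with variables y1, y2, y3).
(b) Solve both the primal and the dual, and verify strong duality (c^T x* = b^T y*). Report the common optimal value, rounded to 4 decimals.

The standard primal-dual pair for 'max c^T x s.t. A x <= b, x >= 0' is:
  Dual:  min b^T y  s.t.  A^T y >= c,  y >= 0.

So the dual LP is:
  minimize  6y1 + 6y2 + 17y3
  subject to:
    y1 + 4y3 >= 2
    y2 + 4y3 >= 1
    y1, y2, y3 >= 0

Solving the primal: x* = (4.25, 0).
  primal value c^T x* = 8.5.
Solving the dual: y* = (0, 0, 0.5).
  dual value b^T y* = 8.5.
Strong duality: c^T x* = b^T y*. Confirmed.

8.5


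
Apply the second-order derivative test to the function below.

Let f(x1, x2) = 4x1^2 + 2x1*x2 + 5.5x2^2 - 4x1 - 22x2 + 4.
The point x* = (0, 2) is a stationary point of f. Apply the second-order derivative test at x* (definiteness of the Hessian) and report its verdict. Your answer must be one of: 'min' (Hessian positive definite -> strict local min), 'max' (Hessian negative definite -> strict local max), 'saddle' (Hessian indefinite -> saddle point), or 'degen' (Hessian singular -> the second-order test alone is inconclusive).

Compute the Hessian H = grad^2 f:
  H = [[8, 2], [2, 11]]
Verify stationarity: grad f(x*) = H x* + g = (0, 0).
Eigenvalues of H: 7, 12.
Both eigenvalues > 0, so H is positive definite -> x* is a strict local min.

min


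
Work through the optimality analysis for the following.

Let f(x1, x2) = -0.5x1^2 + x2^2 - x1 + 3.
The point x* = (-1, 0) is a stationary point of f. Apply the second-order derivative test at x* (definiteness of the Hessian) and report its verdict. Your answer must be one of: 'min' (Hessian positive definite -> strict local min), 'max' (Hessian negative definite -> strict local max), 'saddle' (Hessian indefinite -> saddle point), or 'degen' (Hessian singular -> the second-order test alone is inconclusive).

Compute the Hessian H = grad^2 f:
  H = [[-1, 0], [0, 2]]
Verify stationarity: grad f(x*) = H x* + g = (0, 0).
Eigenvalues of H: -1, 2.
Eigenvalues have mixed signs, so H is indefinite -> x* is a saddle point.

saddle


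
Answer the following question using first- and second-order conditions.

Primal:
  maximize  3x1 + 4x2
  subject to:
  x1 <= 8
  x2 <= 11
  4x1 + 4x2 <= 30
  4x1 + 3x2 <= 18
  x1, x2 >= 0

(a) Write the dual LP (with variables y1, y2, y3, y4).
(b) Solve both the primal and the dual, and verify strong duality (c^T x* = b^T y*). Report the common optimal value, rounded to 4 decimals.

The standard primal-dual pair for 'max c^T x s.t. A x <= b, x >= 0' is:
  Dual:  min b^T y  s.t.  A^T y >= c,  y >= 0.

So the dual LP is:
  minimize  8y1 + 11y2 + 30y3 + 18y4
  subject to:
    y1 + 4y3 + 4y4 >= 3
    y2 + 4y3 + 3y4 >= 4
    y1, y2, y3, y4 >= 0

Solving the primal: x* = (0, 6).
  primal value c^T x* = 24.
Solving the dual: y* = (0, 0, 0, 1.3333).
  dual value b^T y* = 24.
Strong duality: c^T x* = b^T y*. Confirmed.

24


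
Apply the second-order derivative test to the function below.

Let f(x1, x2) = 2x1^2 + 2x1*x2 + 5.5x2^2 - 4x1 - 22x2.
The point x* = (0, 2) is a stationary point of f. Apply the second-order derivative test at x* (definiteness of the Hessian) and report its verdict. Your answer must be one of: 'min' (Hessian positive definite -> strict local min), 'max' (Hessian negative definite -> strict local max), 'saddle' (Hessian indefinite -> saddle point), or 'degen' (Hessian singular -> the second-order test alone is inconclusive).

Compute the Hessian H = grad^2 f:
  H = [[4, 2], [2, 11]]
Verify stationarity: grad f(x*) = H x* + g = (0, 0).
Eigenvalues of H: 3.4689, 11.5311.
Both eigenvalues > 0, so H is positive definite -> x* is a strict local min.

min


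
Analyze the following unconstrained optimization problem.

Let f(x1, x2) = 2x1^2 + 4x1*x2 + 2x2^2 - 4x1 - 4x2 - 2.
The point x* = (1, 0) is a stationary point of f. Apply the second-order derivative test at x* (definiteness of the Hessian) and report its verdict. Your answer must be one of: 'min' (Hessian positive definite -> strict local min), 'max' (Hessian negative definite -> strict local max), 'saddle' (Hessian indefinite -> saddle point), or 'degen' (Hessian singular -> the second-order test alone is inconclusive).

Compute the Hessian H = grad^2 f:
  H = [[4, 4], [4, 4]]
Verify stationarity: grad f(x*) = H x* + g = (0, 0).
Eigenvalues of H: 0, 8.
H has a zero eigenvalue (singular; positive semidefinite but not definite), so H is neither positive definite, negative definite, nor indefinite. The second-order test alone is inconclusive -> degen.
(Indeed, f is constant along the null direction of H through x*, so x* is not a strict local extremum.)

degen


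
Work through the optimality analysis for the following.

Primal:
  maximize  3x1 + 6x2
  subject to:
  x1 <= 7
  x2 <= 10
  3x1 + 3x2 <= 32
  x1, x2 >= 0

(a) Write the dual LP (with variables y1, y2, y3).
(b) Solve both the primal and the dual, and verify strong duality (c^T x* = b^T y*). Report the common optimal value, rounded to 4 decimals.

The standard primal-dual pair for 'max c^T x s.t. A x <= b, x >= 0' is:
  Dual:  min b^T y  s.t.  A^T y >= c,  y >= 0.

So the dual LP is:
  minimize  7y1 + 10y2 + 32y3
  subject to:
    y1 + 3y3 >= 3
    y2 + 3y3 >= 6
    y1, y2, y3 >= 0

Solving the primal: x* = (0.6667, 10).
  primal value c^T x* = 62.
Solving the dual: y* = (0, 3, 1).
  dual value b^T y* = 62.
Strong duality: c^T x* = b^T y*. Confirmed.

62


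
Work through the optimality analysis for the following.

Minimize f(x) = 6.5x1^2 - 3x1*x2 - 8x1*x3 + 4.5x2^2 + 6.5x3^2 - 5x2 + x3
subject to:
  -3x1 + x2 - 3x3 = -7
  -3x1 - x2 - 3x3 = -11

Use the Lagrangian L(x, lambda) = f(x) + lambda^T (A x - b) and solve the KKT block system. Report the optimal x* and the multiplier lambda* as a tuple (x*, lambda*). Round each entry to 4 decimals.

Form the Lagrangian:
  L(x, lambda) = (1/2) x^T Q x + c^T x + lambda^T (A x - b)
Stationarity (grad_x L = 0): Q x + c + A^T lambda = 0.
Primal feasibility: A x = b.

This gives the KKT block system:
  [ Q   A^T ] [ x     ]   [-c ]
  [ A    0  ] [ lambda ] = [ b ]

Solving the linear system:
  x*      = (1.6667, 2, 1.3333)
  lambda* = (-3.1667, 4.8333)
  f(x*)   = 11.1667

x* = (1.6667, 2, 1.3333), lambda* = (-3.1667, 4.8333)


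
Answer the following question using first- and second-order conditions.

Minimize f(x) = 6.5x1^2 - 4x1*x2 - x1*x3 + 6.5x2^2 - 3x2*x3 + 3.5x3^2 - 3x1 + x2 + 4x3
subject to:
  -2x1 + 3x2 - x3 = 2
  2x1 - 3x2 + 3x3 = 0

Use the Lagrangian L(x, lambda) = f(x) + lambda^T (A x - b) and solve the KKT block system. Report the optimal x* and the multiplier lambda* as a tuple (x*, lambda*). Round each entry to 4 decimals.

Form the Lagrangian:
  L(x, lambda) = (1/2) x^T Q x + c^T x + lambda^T (A x - b)
Stationarity (grad_x L = 0): Q x + c + A^T lambda = 0.
Primal feasibility: A x = b.

This gives the KKT block system:
  [ Q   A^T ] [ x     ]   [-c ]
  [ A    0  ] [ lambda ] = [ b ]

Solving the linear system:
  x*      = (0.0496, 1.0331, 1)
  lambda* = (-9.5413, -5.7975)
  f(x*)   = 11.9835

x* = (0.0496, 1.0331, 1), lambda* = (-9.5413, -5.7975)


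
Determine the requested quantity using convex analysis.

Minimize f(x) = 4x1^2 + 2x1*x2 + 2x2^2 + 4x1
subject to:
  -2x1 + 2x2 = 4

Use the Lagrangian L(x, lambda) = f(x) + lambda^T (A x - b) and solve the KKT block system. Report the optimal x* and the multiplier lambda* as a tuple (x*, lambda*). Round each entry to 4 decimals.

Form the Lagrangian:
  L(x, lambda) = (1/2) x^T Q x + c^T x + lambda^T (A x - b)
Stationarity (grad_x L = 0): Q x + c + A^T lambda = 0.
Primal feasibility: A x = b.

This gives the KKT block system:
  [ Q   A^T ] [ x     ]   [-c ]
  [ A    0  ] [ lambda ] = [ b ]

Solving the linear system:
  x*      = (-1, 1)
  lambda* = (-1)
  f(x*)   = 0

x* = (-1, 1), lambda* = (-1)


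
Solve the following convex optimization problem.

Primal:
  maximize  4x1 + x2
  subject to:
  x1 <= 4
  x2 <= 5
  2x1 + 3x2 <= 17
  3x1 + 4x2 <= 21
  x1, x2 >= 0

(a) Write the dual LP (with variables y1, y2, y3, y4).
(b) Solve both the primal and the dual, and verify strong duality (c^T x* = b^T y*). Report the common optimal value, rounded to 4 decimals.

The standard primal-dual pair for 'max c^T x s.t. A x <= b, x >= 0' is:
  Dual:  min b^T y  s.t.  A^T y >= c,  y >= 0.

So the dual LP is:
  minimize  4y1 + 5y2 + 17y3 + 21y4
  subject to:
    y1 + 2y3 + 3y4 >= 4
    y2 + 3y3 + 4y4 >= 1
    y1, y2, y3, y4 >= 0

Solving the primal: x* = (4, 2.25).
  primal value c^T x* = 18.25.
Solving the dual: y* = (3.25, 0, 0, 0.25).
  dual value b^T y* = 18.25.
Strong duality: c^T x* = b^T y*. Confirmed.

18.25


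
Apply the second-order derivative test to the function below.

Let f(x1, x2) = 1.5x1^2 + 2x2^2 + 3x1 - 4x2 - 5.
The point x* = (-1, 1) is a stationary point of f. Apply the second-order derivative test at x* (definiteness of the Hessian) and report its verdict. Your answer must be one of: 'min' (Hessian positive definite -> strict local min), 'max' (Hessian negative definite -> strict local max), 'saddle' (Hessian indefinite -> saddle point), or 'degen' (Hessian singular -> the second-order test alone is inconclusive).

Compute the Hessian H = grad^2 f:
  H = [[3, 0], [0, 4]]
Verify stationarity: grad f(x*) = H x* + g = (0, 0).
Eigenvalues of H: 3, 4.
Both eigenvalues > 0, so H is positive definite -> x* is a strict local min.

min


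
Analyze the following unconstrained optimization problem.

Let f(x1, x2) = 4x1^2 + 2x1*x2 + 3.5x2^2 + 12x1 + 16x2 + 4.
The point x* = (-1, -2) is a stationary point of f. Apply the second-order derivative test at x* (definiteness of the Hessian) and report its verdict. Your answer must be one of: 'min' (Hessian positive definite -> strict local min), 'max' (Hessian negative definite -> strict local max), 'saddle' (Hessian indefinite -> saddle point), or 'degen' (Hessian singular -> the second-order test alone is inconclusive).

Compute the Hessian H = grad^2 f:
  H = [[8, 2], [2, 7]]
Verify stationarity: grad f(x*) = H x* + g = (0, 0).
Eigenvalues of H: 5.4384, 9.5616.
Both eigenvalues > 0, so H is positive definite -> x* is a strict local min.

min


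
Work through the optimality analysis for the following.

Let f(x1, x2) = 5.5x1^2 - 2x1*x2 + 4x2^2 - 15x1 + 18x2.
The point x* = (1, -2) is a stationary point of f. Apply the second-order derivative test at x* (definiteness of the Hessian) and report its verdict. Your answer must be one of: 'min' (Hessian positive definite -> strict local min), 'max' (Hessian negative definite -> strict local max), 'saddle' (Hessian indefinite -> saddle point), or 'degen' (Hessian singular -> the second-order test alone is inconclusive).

Compute the Hessian H = grad^2 f:
  H = [[11, -2], [-2, 8]]
Verify stationarity: grad f(x*) = H x* + g = (0, 0).
Eigenvalues of H: 7, 12.
Both eigenvalues > 0, so H is positive definite -> x* is a strict local min.

min


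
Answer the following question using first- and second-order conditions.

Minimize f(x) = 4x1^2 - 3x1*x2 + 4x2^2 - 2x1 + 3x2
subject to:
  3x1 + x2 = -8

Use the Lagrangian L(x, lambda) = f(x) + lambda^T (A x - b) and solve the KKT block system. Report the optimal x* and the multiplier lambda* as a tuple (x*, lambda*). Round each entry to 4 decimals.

Form the Lagrangian:
  L(x, lambda) = (1/2) x^T Q x + c^T x + lambda^T (A x - b)
Stationarity (grad_x L = 0): Q x + c + A^T lambda = 0.
Primal feasibility: A x = b.

This gives the KKT block system:
  [ Q   A^T ] [ x     ]   [-c ]
  [ A    0  ] [ lambda ] = [ b ]

Solving the linear system:
  x*      = (-2.0918, -1.7245)
  lambda* = (4.5204)
  f(x*)   = 17.5867

x* = (-2.0918, -1.7245), lambda* = (4.5204)


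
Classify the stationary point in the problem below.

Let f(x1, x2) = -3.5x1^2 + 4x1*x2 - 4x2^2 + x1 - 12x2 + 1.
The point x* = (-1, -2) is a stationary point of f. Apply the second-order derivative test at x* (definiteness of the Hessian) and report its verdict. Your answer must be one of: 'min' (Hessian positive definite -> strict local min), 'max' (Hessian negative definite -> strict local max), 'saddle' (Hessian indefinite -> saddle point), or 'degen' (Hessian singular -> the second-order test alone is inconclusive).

Compute the Hessian H = grad^2 f:
  H = [[-7, 4], [4, -8]]
Verify stationarity: grad f(x*) = H x* + g = (0, 0).
Eigenvalues of H: -11.5311, -3.4689.
Both eigenvalues < 0, so H is negative definite -> x* is a strict local max.

max


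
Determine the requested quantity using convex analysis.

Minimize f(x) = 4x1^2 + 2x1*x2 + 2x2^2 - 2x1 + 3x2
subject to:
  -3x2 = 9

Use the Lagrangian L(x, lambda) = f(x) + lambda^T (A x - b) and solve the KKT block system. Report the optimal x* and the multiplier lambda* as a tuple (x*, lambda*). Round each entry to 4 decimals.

Form the Lagrangian:
  L(x, lambda) = (1/2) x^T Q x + c^T x + lambda^T (A x - b)
Stationarity (grad_x L = 0): Q x + c + A^T lambda = 0.
Primal feasibility: A x = b.

This gives the KKT block system:
  [ Q   A^T ] [ x     ]   [-c ]
  [ A    0  ] [ lambda ] = [ b ]

Solving the linear system:
  x*      = (1, -3)
  lambda* = (-2.3333)
  f(x*)   = 5

x* = (1, -3), lambda* = (-2.3333)


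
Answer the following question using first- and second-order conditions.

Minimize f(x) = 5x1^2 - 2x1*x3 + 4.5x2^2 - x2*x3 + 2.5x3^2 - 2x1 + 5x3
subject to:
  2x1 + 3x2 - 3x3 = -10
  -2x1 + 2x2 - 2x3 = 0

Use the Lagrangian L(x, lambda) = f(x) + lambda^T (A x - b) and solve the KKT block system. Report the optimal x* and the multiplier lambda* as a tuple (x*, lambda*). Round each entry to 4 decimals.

Form the Lagrangian:
  L(x, lambda) = (1/2) x^T Q x + c^T x + lambda^T (A x - b)
Stationarity (grad_x L = 0): Q x + c + A^T lambda = 0.
Primal feasibility: A x = b.

This gives the KKT block system:
  [ Q   A^T ] [ x     ]   [-c ]
  [ A    0  ] [ lambda ] = [ b ]

Solving the linear system:
  x*      = (-2, -1.4167, 0.5833)
  lambda* = (7.3, -4.2833)
  f(x*)   = 39.9583

x* = (-2, -1.4167, 0.5833), lambda* = (7.3, -4.2833)


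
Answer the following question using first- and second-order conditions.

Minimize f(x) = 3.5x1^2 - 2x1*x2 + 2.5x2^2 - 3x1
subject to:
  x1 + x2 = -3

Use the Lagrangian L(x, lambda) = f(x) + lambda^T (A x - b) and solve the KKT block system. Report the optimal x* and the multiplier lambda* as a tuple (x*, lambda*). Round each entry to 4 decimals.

Form the Lagrangian:
  L(x, lambda) = (1/2) x^T Q x + c^T x + lambda^T (A x - b)
Stationarity (grad_x L = 0): Q x + c + A^T lambda = 0.
Primal feasibility: A x = b.

This gives the KKT block system:
  [ Q   A^T ] [ x     ]   [-c ]
  [ A    0  ] [ lambda ] = [ b ]

Solving the linear system:
  x*      = (-1.125, -1.875)
  lambda* = (7.125)
  f(x*)   = 12.375

x* = (-1.125, -1.875), lambda* = (7.125)
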